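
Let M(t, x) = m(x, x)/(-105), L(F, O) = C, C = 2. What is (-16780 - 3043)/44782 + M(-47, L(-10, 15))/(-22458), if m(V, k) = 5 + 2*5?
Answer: -779062439/1759999773 ≈ -0.44265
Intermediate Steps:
m(V, k) = 15 (m(V, k) = 5 + 10 = 15)
L(F, O) = 2
M(t, x) = -1/7 (M(t, x) = 15/(-105) = 15*(-1/105) = -1/7)
(-16780 - 3043)/44782 + M(-47, L(-10, 15))/(-22458) = (-16780 - 3043)/44782 - 1/7/(-22458) = -19823*1/44782 - 1/7*(-1/22458) = -19823/44782 + 1/157206 = -779062439/1759999773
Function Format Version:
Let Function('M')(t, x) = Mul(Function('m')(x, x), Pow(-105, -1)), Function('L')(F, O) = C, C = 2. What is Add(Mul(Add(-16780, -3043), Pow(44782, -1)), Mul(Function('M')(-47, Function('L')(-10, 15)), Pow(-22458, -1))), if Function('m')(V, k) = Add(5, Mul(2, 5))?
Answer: Rational(-779062439, 1759999773) ≈ -0.44265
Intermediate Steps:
Function('m')(V, k) = 15 (Function('m')(V, k) = Add(5, 10) = 15)
Function('L')(F, O) = 2
Function('M')(t, x) = Rational(-1, 7) (Function('M')(t, x) = Mul(15, Pow(-105, -1)) = Mul(15, Rational(-1, 105)) = Rational(-1, 7))
Add(Mul(Add(-16780, -3043), Pow(44782, -1)), Mul(Function('M')(-47, Function('L')(-10, 15)), Pow(-22458, -1))) = Add(Mul(Add(-16780, -3043), Pow(44782, -1)), Mul(Rational(-1, 7), Pow(-22458, -1))) = Add(Mul(-19823, Rational(1, 44782)), Mul(Rational(-1, 7), Rational(-1, 22458))) = Add(Rational(-19823, 44782), Rational(1, 157206)) = Rational(-779062439, 1759999773)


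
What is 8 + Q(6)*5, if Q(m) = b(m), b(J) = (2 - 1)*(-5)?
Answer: -17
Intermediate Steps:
b(J) = -5 (b(J) = 1*(-5) = -5)
Q(m) = -5
8 + Q(6)*5 = 8 - 5*5 = 8 - 25 = -17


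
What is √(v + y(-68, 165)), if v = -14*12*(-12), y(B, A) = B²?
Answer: 4*√415 ≈ 81.486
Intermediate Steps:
v = 2016 (v = -168*(-12) = 2016)
√(v + y(-68, 165)) = √(2016 + (-68)²) = √(2016 + 4624) = √6640 = 4*√415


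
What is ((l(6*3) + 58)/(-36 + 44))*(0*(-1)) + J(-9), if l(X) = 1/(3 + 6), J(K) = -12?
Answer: -12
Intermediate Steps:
l(X) = ⅑ (l(X) = 1/9 = ⅑)
((l(6*3) + 58)/(-36 + 44))*(0*(-1)) + J(-9) = ((⅑ + 58)/(-36 + 44))*(0*(-1)) - 12 = ((523/9)/8)*0 - 12 = ((523/9)*(⅛))*0 - 12 = (523/72)*0 - 12 = 0 - 12 = -12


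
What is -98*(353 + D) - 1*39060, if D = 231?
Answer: -96292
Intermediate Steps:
-98*(353 + D) - 1*39060 = -98*(353 + 231) - 1*39060 = -98*584 - 39060 = -57232 - 39060 = -96292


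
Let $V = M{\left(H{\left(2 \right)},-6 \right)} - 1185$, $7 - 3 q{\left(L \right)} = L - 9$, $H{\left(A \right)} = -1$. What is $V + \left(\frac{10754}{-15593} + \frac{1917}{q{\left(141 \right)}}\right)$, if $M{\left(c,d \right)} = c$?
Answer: $- \frac{2402681843}{1949125} \approx -1232.7$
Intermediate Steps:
$q{\left(L \right)} = \frac{16}{3} - \frac{L}{3}$ ($q{\left(L \right)} = \frac{7}{3} - \frac{L - 9}{3} = \frac{7}{3} - \frac{-9 + L}{3} = \frac{7}{3} - \left(-3 + \frac{L}{3}\right) = \frac{16}{3} - \frac{L}{3}$)
$V = -1186$ ($V = -1 - 1185 = -1186$)
$V + \left(\frac{10754}{-15593} + \frac{1917}{q{\left(141 \right)}}\right) = -1186 + \left(\frac{10754}{-15593} + \frac{1917}{\frac{16}{3} - 47}\right) = -1186 + \left(10754 \left(- \frac{1}{15593}\right) + \frac{1917}{\frac{16}{3} - 47}\right) = -1186 + \left(- \frac{10754}{15593} + \frac{1917}{- \frac{125}{3}}\right) = -1186 + \left(- \frac{10754}{15593} + 1917 \left(- \frac{3}{125}\right)\right) = -1186 - \frac{91019593}{1949125} = - \frac{2402681843}{1949125}$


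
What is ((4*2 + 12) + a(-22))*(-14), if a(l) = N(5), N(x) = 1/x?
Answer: -1414/5 ≈ -282.80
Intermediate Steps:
N(x) = 1/x
a(l) = ⅕ (a(l) = 1/5 = ⅕)
((4*2 + 12) + a(-22))*(-14) = ((4*2 + 12) + ⅕)*(-14) = ((8 + 12) + ⅕)*(-14) = (20 + ⅕)*(-14) = (101/5)*(-14) = -1414/5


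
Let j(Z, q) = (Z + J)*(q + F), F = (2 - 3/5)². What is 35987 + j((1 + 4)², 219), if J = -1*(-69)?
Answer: 1418931/25 ≈ 56757.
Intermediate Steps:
J = 69
F = 49/25 (F = (2 - 3*⅕)² = (2 - ⅗)² = (7/5)² = 49/25 ≈ 1.9600)
j(Z, q) = (69 + Z)*(49/25 + q) (j(Z, q) = (Z + 69)*(q + 49/25) = (69 + Z)*(49/25 + q))
35987 + j((1 + 4)², 219) = 35987 + (3381/25 + 69*219 + 49*(1 + 4)²/25 + (1 + 4)²*219) = 35987 + (3381/25 + 15111 + (49/25)*5² + 5²*219) = 35987 + (3381/25 + 15111 + (49/25)*25 + 25*219) = 35987 + (3381/25 + 15111 + 49 + 5475) = 35987 + 519256/25 = 1418931/25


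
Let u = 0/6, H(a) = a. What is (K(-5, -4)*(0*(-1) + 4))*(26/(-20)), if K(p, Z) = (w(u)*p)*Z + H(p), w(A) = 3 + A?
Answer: -286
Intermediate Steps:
u = 0 (u = 0*(⅙) = 0)
K(p, Z) = p + 3*Z*p (K(p, Z) = ((3 + 0)*p)*Z + p = (3*p)*Z + p = 3*Z*p + p = p + 3*Z*p)
(K(-5, -4)*(0*(-1) + 4))*(26/(-20)) = ((-5*(1 + 3*(-4)))*(0*(-1) + 4))*(26/(-20)) = ((-5*(1 - 12))*(0 + 4))*(26*(-1/20)) = (-5*(-11)*4)*(-13/10) = (55*4)*(-13/10) = 220*(-13/10) = -286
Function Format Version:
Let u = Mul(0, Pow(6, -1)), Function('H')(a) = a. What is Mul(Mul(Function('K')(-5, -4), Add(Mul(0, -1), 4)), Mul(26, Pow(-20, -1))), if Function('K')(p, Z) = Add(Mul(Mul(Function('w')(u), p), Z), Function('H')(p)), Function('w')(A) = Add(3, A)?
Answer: -286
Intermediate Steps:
u = 0 (u = Mul(0, Rational(1, 6)) = 0)
Function('K')(p, Z) = Add(p, Mul(3, Z, p)) (Function('K')(p, Z) = Add(Mul(Mul(Add(3, 0), p), Z), p) = Add(Mul(Mul(3, p), Z), p) = Add(Mul(3, Z, p), p) = Add(p, Mul(3, Z, p)))
Mul(Mul(Function('K')(-5, -4), Add(Mul(0, -1), 4)), Mul(26, Pow(-20, -1))) = Mul(Mul(Mul(-5, Add(1, Mul(3, -4))), Add(Mul(0, -1), 4)), Mul(26, Pow(-20, -1))) = Mul(Mul(Mul(-5, Add(1, -12)), Add(0, 4)), Mul(26, Rational(-1, 20))) = Mul(Mul(Mul(-5, -11), 4), Rational(-13, 10)) = Mul(Mul(55, 4), Rational(-13, 10)) = Mul(220, Rational(-13, 10)) = -286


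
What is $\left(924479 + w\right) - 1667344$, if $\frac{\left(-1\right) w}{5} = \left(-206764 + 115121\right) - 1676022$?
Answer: $8095460$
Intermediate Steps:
$w = 8838325$ ($w = - 5 \left(\left(-206764 + 115121\right) - 1676022\right) = - 5 \left(-91643 - 1676022\right) = \left(-5\right) \left(-1767665\right) = 8838325$)
$\left(924479 + w\right) - 1667344 = \left(924479 + 8838325\right) - 1667344 = 9762804 - 1667344 = 8095460$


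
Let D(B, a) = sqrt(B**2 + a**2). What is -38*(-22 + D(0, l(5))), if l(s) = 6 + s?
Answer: 418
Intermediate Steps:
-38*(-22 + D(0, l(5))) = -38*(-22 + sqrt(0**2 + (6 + 5)**2)) = -38*(-22 + sqrt(0 + 11**2)) = -38*(-22 + sqrt(0 + 121)) = -38*(-22 + sqrt(121)) = -38*(-22 + 11) = -38*(-11) = 418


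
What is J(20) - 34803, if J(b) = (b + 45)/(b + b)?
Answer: -278411/8 ≈ -34801.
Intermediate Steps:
J(b) = (45 + b)/(2*b) (J(b) = (45 + b)/((2*b)) = (45 + b)*(1/(2*b)) = (45 + b)/(2*b))
J(20) - 34803 = (½)*(45 + 20)/20 - 34803 = (½)*(1/20)*65 - 34803 = 13/8 - 34803 = -278411/8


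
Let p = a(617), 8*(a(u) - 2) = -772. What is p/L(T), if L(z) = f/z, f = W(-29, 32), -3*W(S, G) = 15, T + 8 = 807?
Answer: 151011/10 ≈ 15101.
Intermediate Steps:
T = 799 (T = -8 + 807 = 799)
a(u) = -189/2 (a(u) = 2 + (⅛)*(-772) = 2 - 193/2 = -189/2)
p = -189/2 ≈ -94.500
W(S, G) = -5 (W(S, G) = -⅓*15 = -5)
f = -5
L(z) = -5/z
p/L(T) = -189/(2*((-5/799))) = -189/(2*((-5*1/799))) = -189/(2*(-5/799)) = -189/2*(-799/5) = 151011/10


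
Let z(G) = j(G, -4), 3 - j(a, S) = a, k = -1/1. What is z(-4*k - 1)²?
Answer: 0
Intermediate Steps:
k = -1 (k = -1*1 = -1)
j(a, S) = 3 - a
z(G) = 3 - G
z(-4*k - 1)² = (3 - (-4*(-1) - 1))² = (3 - (4 - 1))² = (3 - 1*3)² = (3 - 3)² = 0² = 0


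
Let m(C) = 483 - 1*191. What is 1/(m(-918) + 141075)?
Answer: 1/141367 ≈ 7.0738e-6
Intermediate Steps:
m(C) = 292 (m(C) = 483 - 191 = 292)
1/(m(-918) + 141075) = 1/(292 + 141075) = 1/141367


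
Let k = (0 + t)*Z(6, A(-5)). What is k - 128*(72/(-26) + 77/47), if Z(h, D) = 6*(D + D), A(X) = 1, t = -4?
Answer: 59120/611 ≈ 96.759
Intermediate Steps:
Z(h, D) = 12*D (Z(h, D) = 6*(2*D) = 12*D)
k = -48 (k = (0 - 4)*(12*1) = -4*12 = -48)
k - 128*(72/(-26) + 77/47) = -48 - 128*(72/(-26) + 77/47) = -48 - 128*(72*(-1/26) + 77*(1/47)) = -48 - 128*(-36/13 + 77/47) = -48 - 128*(-691/611) = -48 + 88448/611 = 59120/611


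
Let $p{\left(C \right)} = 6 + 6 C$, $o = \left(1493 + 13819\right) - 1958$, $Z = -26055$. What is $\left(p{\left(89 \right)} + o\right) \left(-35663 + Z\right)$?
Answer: $-857509892$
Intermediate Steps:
$o = 13354$ ($o = 15312 - 1958 = 13354$)
$\left(p{\left(89 \right)} + o\right) \left(-35663 + Z\right) = \left(\left(6 + 6 \cdot 89\right) + 13354\right) \left(-35663 - 26055\right) = \left(\left(6 + 534\right) + 13354\right) \left(-61718\right) = \left(540 + 13354\right) \left(-61718\right) = 13894 \left(-61718\right) = -857509892$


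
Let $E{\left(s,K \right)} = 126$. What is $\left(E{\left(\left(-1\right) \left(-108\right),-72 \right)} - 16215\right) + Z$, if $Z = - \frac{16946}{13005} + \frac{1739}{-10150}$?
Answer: $- \frac{424790936869}{26400150} \approx -16090.0$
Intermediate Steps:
$Z = - \frac{38923519}{26400150}$ ($Z = \left(-16946\right) \frac{1}{13005} + 1739 \left(- \frac{1}{10150}\right) = - \frac{16946}{13005} - \frac{1739}{10150} = - \frac{38923519}{26400150} \approx -1.4744$)
$\left(E{\left(\left(-1\right) \left(-108\right),-72 \right)} - 16215\right) + Z = \left(126 - 16215\right) - \frac{38923519}{26400150} = -16089 - \frac{38923519}{26400150} = - \frac{424790936869}{26400150}$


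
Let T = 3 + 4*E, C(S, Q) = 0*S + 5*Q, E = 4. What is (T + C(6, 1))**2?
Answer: 576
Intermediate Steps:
C(S, Q) = 5*Q (C(S, Q) = 0 + 5*Q = 5*Q)
T = 19 (T = 3 + 4*4 = 3 + 16 = 19)
(T + C(6, 1))**2 = (19 + 5*1)**2 = (19 + 5)**2 = 24**2 = 576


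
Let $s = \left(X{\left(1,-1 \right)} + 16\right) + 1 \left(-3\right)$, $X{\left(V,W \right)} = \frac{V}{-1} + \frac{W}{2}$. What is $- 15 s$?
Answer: $- \frac{345}{2} \approx -172.5$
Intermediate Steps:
$X{\left(V,W \right)} = \frac{W}{2} - V$ ($X{\left(V,W \right)} = V \left(-1\right) + W \frac{1}{2} = - V + \frac{W}{2} = \frac{W}{2} - V$)
$s = \frac{23}{2}$ ($s = \left(\left(\frac{1}{2} \left(-1\right) - 1\right) + 16\right) + 1 \left(-3\right) = \left(\left(- \frac{1}{2} - 1\right) + 16\right) - 3 = \left(- \frac{3}{2} + 16\right) - 3 = \frac{29}{2} - 3 = \frac{23}{2} \approx 11.5$)
$- 15 s = \left(-15\right) \frac{23}{2} = - \frac{345}{2}$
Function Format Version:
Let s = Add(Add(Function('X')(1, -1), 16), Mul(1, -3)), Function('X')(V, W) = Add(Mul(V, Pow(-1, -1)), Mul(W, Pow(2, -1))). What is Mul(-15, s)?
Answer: Rational(-345, 2) ≈ -172.50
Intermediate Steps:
Function('X')(V, W) = Add(Mul(Rational(1, 2), W), Mul(-1, V)) (Function('X')(V, W) = Add(Mul(V, -1), Mul(W, Rational(1, 2))) = Add(Mul(-1, V), Mul(Rational(1, 2), W)) = Add(Mul(Rational(1, 2), W), Mul(-1, V)))
s = Rational(23, 2) (s = Add(Add(Add(Mul(Rational(1, 2), -1), Mul(-1, 1)), 16), Mul(1, -3)) = Add(Add(Add(Rational(-1, 2), -1), 16), -3) = Add(Add(Rational(-3, 2), 16), -3) = Add(Rational(29, 2), -3) = Rational(23, 2) ≈ 11.500)
Mul(-15, s) = Mul(-15, Rational(23, 2)) = Rational(-345, 2)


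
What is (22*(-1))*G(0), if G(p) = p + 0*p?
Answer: 0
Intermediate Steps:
G(p) = p (G(p) = p + 0 = p)
(22*(-1))*G(0) = (22*(-1))*0 = -22*0 = 0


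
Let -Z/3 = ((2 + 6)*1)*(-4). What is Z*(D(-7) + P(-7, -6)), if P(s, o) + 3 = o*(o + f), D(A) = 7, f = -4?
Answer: 6144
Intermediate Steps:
P(s, o) = -3 + o*(-4 + o) (P(s, o) = -3 + o*(o - 4) = -3 + o*(-4 + o))
Z = 96 (Z = -3*(2 + 6)*1*(-4) = -3*8*1*(-4) = -24*(-4) = -3*(-32) = 96)
Z*(D(-7) + P(-7, -6)) = 96*(7 + (-3 + (-6)² - 4*(-6))) = 96*(7 + (-3 + 36 + 24)) = 96*(7 + 57) = 96*64 = 6144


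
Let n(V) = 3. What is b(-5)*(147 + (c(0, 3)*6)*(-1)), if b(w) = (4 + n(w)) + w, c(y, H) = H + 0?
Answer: 258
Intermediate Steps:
c(y, H) = H
b(w) = 7 + w (b(w) = (4 + 3) + w = 7 + w)
b(-5)*(147 + (c(0, 3)*6)*(-1)) = (7 - 5)*(147 + (3*6)*(-1)) = 2*(147 + 18*(-1)) = 2*(147 - 18) = 2*129 = 258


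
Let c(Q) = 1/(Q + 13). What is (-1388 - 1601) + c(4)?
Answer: -50812/17 ≈ -2988.9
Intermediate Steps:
c(Q) = 1/(13 + Q)
(-1388 - 1601) + c(4) = (-1388 - 1601) + 1/(13 + 4) = -2989 + 1/17 = -50812/17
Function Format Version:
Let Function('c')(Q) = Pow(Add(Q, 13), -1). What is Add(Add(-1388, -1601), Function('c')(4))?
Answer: Rational(-50812, 17) ≈ -2988.9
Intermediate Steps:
Function('c')(Q) = Pow(Add(13, Q), -1)
Add(Add(-1388, -1601), Function('c')(4)) = Add(Add(-1388, -1601), Pow(Add(13, 4), -1)) = Add(-2989, Pow(17, -1)) = Add(-2989, Rational(1, 17)) = Rational(-50812, 17)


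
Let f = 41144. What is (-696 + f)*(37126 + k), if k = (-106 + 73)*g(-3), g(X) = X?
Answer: 1505676800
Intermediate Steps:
k = 99 (k = (-106 + 73)*(-3) = -33*(-3) = 99)
(-696 + f)*(37126 + k) = (-696 + 41144)*(37126 + 99) = 40448*37225 = 1505676800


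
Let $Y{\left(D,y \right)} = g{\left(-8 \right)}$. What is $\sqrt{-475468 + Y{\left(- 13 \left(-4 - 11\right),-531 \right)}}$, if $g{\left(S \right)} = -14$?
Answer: $i \sqrt{475482} \approx 689.55 i$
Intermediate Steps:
$Y{\left(D,y \right)} = -14$
$\sqrt{-475468 + Y{\left(- 13 \left(-4 - 11\right),-531 \right)}} = \sqrt{-475468 - 14} = \sqrt{-475482} = i \sqrt{475482}$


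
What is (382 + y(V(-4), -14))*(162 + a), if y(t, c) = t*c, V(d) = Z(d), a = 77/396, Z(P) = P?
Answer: 426247/6 ≈ 71041.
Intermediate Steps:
a = 7/36 (a = 77*(1/396) = 7/36 ≈ 0.19444)
V(d) = d
y(t, c) = c*t
(382 + y(V(-4), -14))*(162 + a) = (382 - 14*(-4))*(162 + 7/36) = (382 + 56)*(5839/36) = 438*(5839/36) = 426247/6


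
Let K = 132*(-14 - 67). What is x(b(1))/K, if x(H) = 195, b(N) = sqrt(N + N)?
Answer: -65/3564 ≈ -0.018238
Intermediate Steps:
b(N) = sqrt(2)*sqrt(N) (b(N) = sqrt(2*N) = sqrt(2)*sqrt(N))
K = -10692 (K = 132*(-81) = -10692)
x(b(1))/K = 195/(-10692) = 195*(-1/10692) = -65/3564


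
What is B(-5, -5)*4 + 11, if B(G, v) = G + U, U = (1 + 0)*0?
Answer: -9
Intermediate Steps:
U = 0 (U = 1*0 = 0)
B(G, v) = G (B(G, v) = G + 0 = G)
B(-5, -5)*4 + 11 = -5*4 + 11 = -20 + 11 = -9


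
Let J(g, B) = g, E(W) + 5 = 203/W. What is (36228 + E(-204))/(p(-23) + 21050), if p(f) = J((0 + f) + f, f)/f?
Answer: 7389289/4294608 ≈ 1.7206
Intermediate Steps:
E(W) = -5 + 203/W
p(f) = 2 (p(f) = ((0 + f) + f)/f = (f + f)/f = (2*f)/f = 2)
(36228 + E(-204))/(p(-23) + 21050) = (36228 + (-5 + 203/(-204)))/(2 + 21050) = (36228 + (-5 + 203*(-1/204)))/21052 = (36228 + (-5 - 203/204))*(1/21052) = (36228 - 1223/204)*(1/21052) = (7389289/204)*(1/21052) = 7389289/4294608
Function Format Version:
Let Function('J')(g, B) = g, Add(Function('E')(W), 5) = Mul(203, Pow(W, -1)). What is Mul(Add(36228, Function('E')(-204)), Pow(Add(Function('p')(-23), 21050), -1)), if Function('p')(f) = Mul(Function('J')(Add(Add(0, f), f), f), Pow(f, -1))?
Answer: Rational(7389289, 4294608) ≈ 1.7206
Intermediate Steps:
Function('E')(W) = Add(-5, Mul(203, Pow(W, -1)))
Function('p')(f) = 2 (Function('p')(f) = Mul(Add(Add(0, f), f), Pow(f, -1)) = Mul(Add(f, f), Pow(f, -1)) = Mul(Mul(2, f), Pow(f, -1)) = 2)
Mul(Add(36228, Function('E')(-204)), Pow(Add(Function('p')(-23), 21050), -1)) = Mul(Add(36228, Add(-5, Mul(203, Pow(-204, -1)))), Pow(Add(2, 21050), -1)) = Mul(Add(36228, Add(-5, Mul(203, Rational(-1, 204)))), Pow(21052, -1)) = Mul(Add(36228, Add(-5, Rational(-203, 204))), Rational(1, 21052)) = Mul(Add(36228, Rational(-1223, 204)), Rational(1, 21052)) = Mul(Rational(7389289, 204), Rational(1, 21052)) = Rational(7389289, 4294608)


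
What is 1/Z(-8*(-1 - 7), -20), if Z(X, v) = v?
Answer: -1/20 ≈ -0.050000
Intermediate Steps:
1/Z(-8*(-1 - 7), -20) = 1/(-20) = -1/20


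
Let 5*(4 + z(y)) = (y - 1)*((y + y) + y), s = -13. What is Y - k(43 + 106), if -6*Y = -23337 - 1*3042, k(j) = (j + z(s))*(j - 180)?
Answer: 122767/10 ≈ 12277.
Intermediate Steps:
z(y) = -4 + 3*y*(-1 + y)/5 (z(y) = -4 + ((y - 1)*((y + y) + y))/5 = -4 + ((-1 + y)*(2*y + y))/5 = -4 + ((-1 + y)*(3*y))/5 = -4 + (3*y*(-1 + y))/5 = -4 + 3*y*(-1 + y)/5)
k(j) = (-180 + j)*(526/5 + j) (k(j) = (j + (-4 - ⅗*(-13) + (⅗)*(-13)²))*(j - 180) = (j + (-4 + 39/5 + (⅗)*169))*(-180 + j) = (j + (-4 + 39/5 + 507/5))*(-180 + j) = (j + 526/5)*(-180 + j) = (526/5 + j)*(-180 + j) = (-180 + j)*(526/5 + j))
Y = 8793/2 (Y = -(-23337 - 1*3042)/6 = -(-23337 - 3042)/6 = -⅙*(-26379) = 8793/2 ≈ 4396.5)
Y - k(43 + 106) = 8793/2 - (-18936 + (43 + 106)² - 374*(43 + 106)/5) = 8793/2 - (-18936 + 149² - 374/5*149) = 8793/2 - (-18936 + 22201 - 55726/5) = 8793/2 - 1*(-39401/5) = 8793/2 + 39401/5 = 122767/10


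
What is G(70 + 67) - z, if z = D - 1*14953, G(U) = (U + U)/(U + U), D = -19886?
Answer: 34840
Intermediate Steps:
G(U) = 1 (G(U) = (2*U)/((2*U)) = (2*U)*(1/(2*U)) = 1)
z = -34839 (z = -19886 - 1*14953 = -19886 - 14953 = -34839)
G(70 + 67) - z = 1 - 1*(-34839) = 1 + 34839 = 34840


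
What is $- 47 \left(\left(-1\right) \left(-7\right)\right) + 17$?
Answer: $-312$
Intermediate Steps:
$- 47 \left(\left(-1\right) \left(-7\right)\right) + 17 = \left(-47\right) 7 + 17 = -329 + 17 = -312$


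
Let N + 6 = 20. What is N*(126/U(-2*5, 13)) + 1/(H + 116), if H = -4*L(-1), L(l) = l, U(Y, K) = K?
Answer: 211693/1560 ≈ 135.70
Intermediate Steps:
N = 14 (N = -6 + 20 = 14)
H = 4 (H = -4*(-1) = -1*(-4) = 4)
N*(126/U(-2*5, 13)) + 1/(H + 116) = 14*(126/13) + 1/(4 + 116) = 14*(126*(1/13)) + 1/120 = 14*(126/13) + 1/120 = 1764/13 + 1/120 = 211693/1560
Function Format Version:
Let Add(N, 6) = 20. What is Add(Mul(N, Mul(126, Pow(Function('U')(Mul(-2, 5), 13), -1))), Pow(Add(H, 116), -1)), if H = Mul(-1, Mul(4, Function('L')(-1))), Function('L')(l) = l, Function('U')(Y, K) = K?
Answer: Rational(211693, 1560) ≈ 135.70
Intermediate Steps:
N = 14 (N = Add(-6, 20) = 14)
H = 4 (H = Mul(-1, Mul(4, -1)) = Mul(-1, -4) = 4)
Add(Mul(N, Mul(126, Pow(Function('U')(Mul(-2, 5), 13), -1))), Pow(Add(H, 116), -1)) = Add(Mul(14, Mul(126, Pow(13, -1))), Pow(Add(4, 116), -1)) = Add(Mul(14, Mul(126, Rational(1, 13))), Pow(120, -1)) = Add(Mul(14, Rational(126, 13)), Rational(1, 120)) = Add(Rational(1764, 13), Rational(1, 120)) = Rational(211693, 1560)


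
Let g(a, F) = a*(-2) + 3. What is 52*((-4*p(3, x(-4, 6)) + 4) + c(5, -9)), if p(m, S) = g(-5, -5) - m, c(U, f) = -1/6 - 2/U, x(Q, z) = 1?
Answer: -28522/15 ≈ -1901.5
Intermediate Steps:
c(U, f) = -⅙ - 2/U (c(U, f) = -1*⅙ - 2/U = -⅙ - 2/U)
g(a, F) = 3 - 2*a (g(a, F) = -2*a + 3 = 3 - 2*a)
p(m, S) = 13 - m (p(m, S) = (3 - 2*(-5)) - m = (3 + 10) - m = 13 - m)
52*((-4*p(3, x(-4, 6)) + 4) + c(5, -9)) = 52*((-4*(13 - 1*3) + 4) + (⅙)*(-12 - 1*5)/5) = 52*((-4*(13 - 3) + 4) + (⅙)*(⅕)*(-12 - 5)) = 52*((-4*10 + 4) + (⅙)*(⅕)*(-17)) = 52*((-40 + 4) - 17/30) = 52*(-36 - 17/30) = 52*(-1097/30) = -28522/15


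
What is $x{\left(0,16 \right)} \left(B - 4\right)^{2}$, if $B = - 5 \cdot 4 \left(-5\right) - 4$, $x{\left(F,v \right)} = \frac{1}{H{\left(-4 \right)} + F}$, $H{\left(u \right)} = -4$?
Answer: $-2116$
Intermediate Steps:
$x{\left(F,v \right)} = \frac{1}{-4 + F}$
$B = 96$ ($B = \left(-5\right) \left(-20\right) - 4 = 100 - 4 = 96$)
$x{\left(0,16 \right)} \left(B - 4\right)^{2} = \frac{\left(96 - 4\right)^{2}}{-4 + 0} = \frac{92^{2}}{-4} = \left(- \frac{1}{4}\right) 8464 = -2116$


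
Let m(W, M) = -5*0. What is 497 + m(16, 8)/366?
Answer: 497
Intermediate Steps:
m(W, M) = 0
497 + m(16, 8)/366 = 497 + 0/366 = 497 + 0*(1/366) = 497 + 0 = 497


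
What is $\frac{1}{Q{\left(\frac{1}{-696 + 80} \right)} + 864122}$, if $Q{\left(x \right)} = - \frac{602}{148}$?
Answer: $\frac{74}{63944727} \approx 1.1573 \cdot 10^{-6}$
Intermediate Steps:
$Q{\left(x \right)} = - \frac{301}{74}$ ($Q{\left(x \right)} = \left(-602\right) \frac{1}{148} = - \frac{301}{74}$)
$\frac{1}{Q{\left(\frac{1}{-696 + 80} \right)} + 864122} = \frac{1}{- \frac{301}{74} + 864122} = \frac{1}{\frac{63944727}{74}} = \frac{74}{63944727}$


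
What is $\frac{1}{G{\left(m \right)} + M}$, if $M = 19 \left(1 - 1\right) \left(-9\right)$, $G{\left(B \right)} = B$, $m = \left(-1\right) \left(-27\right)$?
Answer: $\frac{1}{27} \approx 0.037037$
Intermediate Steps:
$m = 27$
$M = 0$ ($M = 19 \cdot 0 \left(-9\right) = 0 \left(-9\right) = 0$)
$\frac{1}{G{\left(m \right)} + M} = \frac{1}{27 + 0} = \frac{1}{27}$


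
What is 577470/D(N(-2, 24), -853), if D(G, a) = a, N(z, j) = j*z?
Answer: -577470/853 ≈ -676.99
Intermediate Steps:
577470/D(N(-2, 24), -853) = 577470/(-853) = 577470*(-1/853) = -577470/853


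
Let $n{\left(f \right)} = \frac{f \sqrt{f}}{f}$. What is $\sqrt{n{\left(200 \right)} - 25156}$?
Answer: $\sqrt{-25156 + 10 \sqrt{2}} \approx 158.56 i$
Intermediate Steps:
$n{\left(f \right)} = \sqrt{f}$ ($n{\left(f \right)} = \frac{f^{\frac{3}{2}}}{f} = \sqrt{f}$)
$\sqrt{n{\left(200 \right)} - 25156} = \sqrt{\sqrt{200} - 25156} = \sqrt{10 \sqrt{2} - 25156} = \sqrt{-25156 + 10 \sqrt{2}}$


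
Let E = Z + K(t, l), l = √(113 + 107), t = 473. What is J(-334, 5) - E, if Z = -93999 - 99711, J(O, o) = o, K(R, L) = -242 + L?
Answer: 193957 - 2*√55 ≈ 1.9394e+5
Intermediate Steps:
l = 2*√55 (l = √220 = 2*√55 ≈ 14.832)
Z = -193710
E = -193952 + 2*√55 (E = -193710 + (-242 + 2*√55) = -193952 + 2*√55 ≈ -1.9394e+5)
J(-334, 5) - E = 5 - (-193952 + 2*√55) = 5 + (193952 - 2*√55) = 193957 - 2*√55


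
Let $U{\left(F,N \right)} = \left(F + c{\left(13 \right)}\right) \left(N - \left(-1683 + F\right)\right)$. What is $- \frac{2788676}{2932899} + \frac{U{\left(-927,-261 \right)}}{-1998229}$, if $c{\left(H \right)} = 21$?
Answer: $\frac{669364799602}{5860603835871} \approx 0.11421$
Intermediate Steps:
$U{\left(F,N \right)} = \left(21 + F\right) \left(1683 + N - F\right)$ ($U{\left(F,N \right)} = \left(F + 21\right) \left(N - \left(-1683 + F\right)\right) = \left(21 + F\right) \left(1683 + N - F\right)$)
$- \frac{2788676}{2932899} + \frac{U{\left(-927,-261 \right)}}{-1998229} = - \frac{2788676}{2932899} + \frac{35343 - \left(-927\right)^{2} + 21 \left(-261\right) + 1662 \left(-927\right) - -241947}{-1998229} = \left(-2788676\right) \frac{1}{2932899} + \left(35343 - 859329 - 5481 - 1540674 + 241947\right) \left(- \frac{1}{1998229}\right) = - \frac{2788676}{2932899} + \left(35343 - 859329 - 5481 - 1540674 + 241947\right) \left(- \frac{1}{1998229}\right) = - \frac{2788676}{2932899} - - \frac{2128194}{1998229} = - \frac{2788676}{2932899} + \frac{2128194}{1998229} = \frac{669364799602}{5860603835871}$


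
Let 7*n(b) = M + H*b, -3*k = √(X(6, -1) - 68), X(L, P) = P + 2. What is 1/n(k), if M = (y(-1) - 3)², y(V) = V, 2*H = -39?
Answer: 448/12347 - 182*I*√67/12347 ≈ 0.036284 - 0.12066*I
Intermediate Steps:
X(L, P) = 2 + P
H = -39/2 (H = (½)*(-39) = -39/2 ≈ -19.500)
M = 16 (M = (-1 - 3)² = (-4)² = 16)
k = -I*√67/3 (k = -√((2 - 1) - 68)/3 = -√(1 - 68)/3 = -I*√67/3 ≈ -2.7285*I)
n(b) = 16/7 - 39*b/14 (n(b) = (16 - 39*b/2)/7 = 16/7 - 39*b/14)
1/n(k) = 1/(16/7 - (-13)*I*√67/14) = 1/(16/7 + 13*I*√67/14)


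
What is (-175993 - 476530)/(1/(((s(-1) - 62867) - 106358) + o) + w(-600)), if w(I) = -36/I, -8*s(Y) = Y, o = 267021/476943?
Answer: -7022048182390652450/645619227889 ≈ -1.0876e+7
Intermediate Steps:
o = 89007/158981 (o = 267021*(1/476943) = 89007/158981 ≈ 0.55986)
s(Y) = -Y/8
(-175993 - 476530)/(1/(((s(-1) - 62867) - 106358) + o) + w(-600)) = (-175993 - 476530)/(1/(((-⅛*(-1) - 62867) - 106358) + 89007/158981) - 36/(-600)) = -652523/(1/(((⅛ - 62867) - 106358) + 89007/158981) - 36*(-1/600)) = -652523/(1/((-502935/8 - 106358) + 89007/158981) + 3/50) = -652523/(1/(-1353799/8 + 89007/158981) + 3/50) = -652523/(1/(-215227606763/1271848) + 3/50) = -652523/(-1271848/215227606763 + 3/50) = -652523/645619227889/10761380338150 = -652523*10761380338150/645619227889 = -7022048182390652450/645619227889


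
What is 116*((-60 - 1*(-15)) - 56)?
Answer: -11716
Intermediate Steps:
116*((-60 - 1*(-15)) - 56) = 116*((-60 + 15) - 56) = 116*(-45 - 56) = 116*(-101) = -11716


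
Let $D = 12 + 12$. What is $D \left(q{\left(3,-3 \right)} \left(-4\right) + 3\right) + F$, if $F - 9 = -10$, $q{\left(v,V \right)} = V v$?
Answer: $935$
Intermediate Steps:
$F = -1$ ($F = 9 - 10 = -1$)
$D = 24$
$D \left(q{\left(3,-3 \right)} \left(-4\right) + 3\right) + F = 24 \left(\left(-3\right) 3 \left(-4\right) + 3\right) - 1 = 24 \left(\left(-9\right) \left(-4\right) + 3\right) - 1 = 24 \left(36 + 3\right) - 1 = 24 \cdot 39 - 1 = 936 - 1 = 935$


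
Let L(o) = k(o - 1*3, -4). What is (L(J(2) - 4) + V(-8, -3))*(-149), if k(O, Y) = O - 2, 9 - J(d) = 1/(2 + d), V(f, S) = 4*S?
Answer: 7301/4 ≈ 1825.3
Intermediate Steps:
J(d) = 9 - 1/(2 + d)
k(O, Y) = -2 + O
L(o) = -5 + o (L(o) = -2 + (o - 1*3) = -2 + (o - 3) = -2 + (-3 + o) = -5 + o)
(L(J(2) - 4) + V(-8, -3))*(-149) = ((-5 + ((17 + 9*2)/(2 + 2) - 4)) + 4*(-3))*(-149) = ((-5 + ((17 + 18)/4 - 4)) - 12)*(-149) = ((-5 + ((1/4)*35 - 4)) - 12)*(-149) = ((-5 + (35/4 - 4)) - 12)*(-149) = ((-5 + 19/4) - 12)*(-149) = (-1/4 - 12)*(-149) = -49/4*(-149) = 7301/4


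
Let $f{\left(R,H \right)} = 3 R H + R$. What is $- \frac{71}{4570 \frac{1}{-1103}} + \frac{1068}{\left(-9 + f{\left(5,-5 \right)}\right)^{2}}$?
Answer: $\frac{493632193}{28521370} \approx 17.307$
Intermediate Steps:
$f{\left(R,H \right)} = R + 3 H R$ ($f{\left(R,H \right)} = 3 H R + R = R + 3 H R$)
$- \frac{71}{4570 \frac{1}{-1103}} + \frac{1068}{\left(-9 + f{\left(5,-5 \right)}\right)^{2}} = - \frac{71}{4570 \frac{1}{-1103}} + \frac{1068}{\left(-9 + 5 \left(1 + 3 \left(-5\right)\right)\right)^{2}} = - \frac{71}{4570 \left(- \frac{1}{1103}\right)} + \frac{1068}{\left(-9 + 5 \left(1 - 15\right)\right)^{2}} = - \frac{71}{- \frac{4570}{1103}} + \frac{1068}{\left(-9 + 5 \left(-14\right)\right)^{2}} = \left(-71\right) \left(- \frac{1103}{4570}\right) + \frac{1068}{\left(-9 - 70\right)^{2}} = \frac{78313}{4570} + \frac{1068}{\left(-79\right)^{2}} = \frac{78313}{4570} + \frac{1068}{6241} = \frac{493632193}{28521370}$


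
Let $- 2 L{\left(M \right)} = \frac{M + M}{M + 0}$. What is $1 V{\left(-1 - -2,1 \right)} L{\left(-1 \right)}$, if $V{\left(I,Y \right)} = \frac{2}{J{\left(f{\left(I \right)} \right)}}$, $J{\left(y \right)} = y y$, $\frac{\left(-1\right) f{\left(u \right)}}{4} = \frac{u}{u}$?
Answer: $- \frac{1}{8} \approx -0.125$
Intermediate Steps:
$L{\left(M \right)} = -1$ ($L{\left(M \right)} = - \frac{\left(M + M\right) \frac{1}{M + 0}}{2} = - \frac{2 M \frac{1}{M}}{2} = \left(- \frac{1}{2}\right) 2 = -1$)
$f{\left(u \right)} = -4$ ($f{\left(u \right)} = - 4 \frac{u}{u} = \left(-4\right) 1 = -4$)
$J{\left(y \right)} = y^{2}$
$V{\left(I,Y \right)} = \frac{1}{8}$ ($V{\left(I,Y \right)} = \frac{2}{\left(-4\right)^{2}} = \frac{2}{16} = 2 \cdot \frac{1}{16} = \frac{1}{8}$)
$1 V{\left(-1 - -2,1 \right)} L{\left(-1 \right)} = 1 \cdot \frac{1}{8} \left(-1\right) = \frac{1}{8} \left(-1\right) = - \frac{1}{8}$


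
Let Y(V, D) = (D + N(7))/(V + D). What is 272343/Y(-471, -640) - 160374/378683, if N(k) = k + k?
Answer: 114579178608735/237055558 ≈ 4.8334e+5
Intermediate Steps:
N(k) = 2*k
Y(V, D) = (14 + D)/(D + V) (Y(V, D) = (D + 2*7)/(V + D) = (D + 14)/(D + V) = (14 + D)/(D + V))
272343/Y(-471, -640) - 160374/378683 = 272343/(((14 - 640)/(-640 - 471))) - 160374/378683 = 272343/((-626/(-1111))) - 160374*1/378683 = 272343/((-1/1111*(-626))) - 160374/378683 = 272343/(626/1111) - 160374/378683 = 272343*(1111/626) - 160374/378683 = 302573073/626 - 160374/378683 = 114579178608735/237055558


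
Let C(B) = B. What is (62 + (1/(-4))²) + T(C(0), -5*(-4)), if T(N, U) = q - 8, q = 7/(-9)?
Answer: 7673/144 ≈ 53.285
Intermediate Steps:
q = -7/9 (q = 7*(-⅑) = -7/9 ≈ -0.77778)
T(N, U) = -79/9 (T(N, U) = -7/9 - 8 = -79/9)
(62 + (1/(-4))²) + T(C(0), -5*(-4)) = (62 + (1/(-4))²) - 79/9 = (62 + (-¼)²) - 79/9 = (62 + 1/16) - 79/9 = 993/16 - 79/9 = 7673/144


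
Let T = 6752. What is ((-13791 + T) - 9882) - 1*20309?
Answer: -37230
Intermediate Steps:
((-13791 + T) - 9882) - 1*20309 = ((-13791 + 6752) - 9882) - 1*20309 = (-7039 - 9882) - 20309 = -16921 - 20309 = -37230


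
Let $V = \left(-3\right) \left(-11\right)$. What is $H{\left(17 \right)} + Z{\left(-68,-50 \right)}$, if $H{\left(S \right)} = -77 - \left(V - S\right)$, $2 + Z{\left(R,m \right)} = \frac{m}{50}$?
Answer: $-96$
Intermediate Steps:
$Z{\left(R,m \right)} = -2 + \frac{m}{50}$
$V = 33$
$H{\left(S \right)} = -110 + S$ ($H{\left(S \right)} = -77 - \left(33 - S\right) = -77 + \left(-33 + S\right) = -110 + S$)
$H{\left(17 \right)} + Z{\left(-68,-50 \right)} = \left(-110 + 17\right) + \left(-2 + \frac{1}{50} \left(-50\right)\right) = -93 - 3 = -96$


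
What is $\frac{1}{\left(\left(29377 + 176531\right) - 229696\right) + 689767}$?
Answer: $\frac{1}{665979} \approx 1.5015 \cdot 10^{-6}$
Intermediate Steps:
$\frac{1}{\left(\left(29377 + 176531\right) - 229696\right) + 689767} = \frac{1}{\left(205908 - 229696\right) + 689767} = \frac{1}{-23788 + 689767} = \frac{1}{665979}$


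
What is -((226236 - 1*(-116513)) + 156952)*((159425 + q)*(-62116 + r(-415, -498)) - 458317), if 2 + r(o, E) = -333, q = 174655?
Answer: 10425805836069297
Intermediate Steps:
r(o, E) = -335 (r(o, E) = -2 - 333 = -335)
-((226236 - 1*(-116513)) + 156952)*((159425 + q)*(-62116 + r(-415, -498)) - 458317) = -((226236 - 1*(-116513)) + 156952)*((159425 + 174655)*(-62116 - 335) - 458317) = -((226236 + 116513) + 156952)*(334080*(-62451) - 458317) = -(342749 + 156952)*(-20863630080 - 458317) = -499701*(-20864088397) = -1*(-10425805836069297) = 10425805836069297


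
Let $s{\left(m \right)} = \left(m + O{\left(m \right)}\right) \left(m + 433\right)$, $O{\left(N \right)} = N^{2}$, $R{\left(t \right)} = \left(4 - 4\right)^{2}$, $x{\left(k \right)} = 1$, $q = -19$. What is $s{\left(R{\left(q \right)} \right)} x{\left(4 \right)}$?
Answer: $0$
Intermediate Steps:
$R{\left(t \right)} = 0$ ($R{\left(t \right)} = 0^{2} = 0$)
$s{\left(m \right)} = \left(433 + m\right) \left(m + m^{2}\right)$ ($s{\left(m \right)} = \left(m + m^{2}\right) \left(m + 433\right) = \left(m + m^{2}\right) \left(433 + m\right) = \left(433 + m\right) \left(m + m^{2}\right)$)
$s{\left(R{\left(q \right)} \right)} x{\left(4 \right)} = 0 \left(433 + 0^{2} + 434 \cdot 0\right) 1 = 0 \left(433 + 0 + 0\right) 1 = 0 \cdot 433 \cdot 1 = 0 \cdot 1 = 0$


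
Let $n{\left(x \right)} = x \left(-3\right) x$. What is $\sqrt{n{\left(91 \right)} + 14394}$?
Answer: $9 i \sqrt{129} \approx 102.22 i$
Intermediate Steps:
$n{\left(x \right)} = - 3 x^{2}$ ($n{\left(x \right)} = - 3 x x = - 3 x^{2}$)
$\sqrt{n{\left(91 \right)} + 14394} = \sqrt{- 3 \cdot 91^{2} + 14394} = \sqrt{\left(-3\right) 8281 + 14394} = \sqrt{-24843 + 14394} = \sqrt{-10449} = 9 i \sqrt{129}$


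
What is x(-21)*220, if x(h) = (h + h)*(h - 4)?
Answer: 231000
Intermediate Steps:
x(h) = 2*h*(-4 + h) (x(h) = (2*h)*(-4 + h) = 2*h*(-4 + h))
x(-21)*220 = (2*(-21)*(-4 - 21))*220 = (2*(-21)*(-25))*220 = 1050*220 = 231000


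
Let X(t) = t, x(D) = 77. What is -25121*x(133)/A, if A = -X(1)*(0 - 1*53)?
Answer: -1934317/53 ≈ -36497.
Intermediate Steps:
A = 53 (A = -(0 - 1*53) = -(0 - 53) = -(-53) = -1*(-53) = 53)
-25121*x(133)/A = -25121/(53/77) = -25121/(53*(1/77)) = -25121/53/77 = -25121*77/53 = -1934317/53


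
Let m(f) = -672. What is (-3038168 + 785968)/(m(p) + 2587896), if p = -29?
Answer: -281525/323403 ≈ -0.87051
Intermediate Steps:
(-3038168 + 785968)/(m(p) + 2587896) = (-3038168 + 785968)/(-672 + 2587896) = -2252200/2587224 = -2252200*1/2587224 = -281525/323403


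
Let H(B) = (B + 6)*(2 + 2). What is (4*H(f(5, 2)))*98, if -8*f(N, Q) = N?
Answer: 8428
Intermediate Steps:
f(N, Q) = -N/8
H(B) = 24 + 4*B (H(B) = (6 + B)*4 = 24 + 4*B)
(4*H(f(5, 2)))*98 = (4*(24 + 4*(-⅛*5)))*98 = (4*(24 + 4*(-5/8)))*98 = (4*(24 - 5/2))*98 = (4*(43/2))*98 = 86*98 = 8428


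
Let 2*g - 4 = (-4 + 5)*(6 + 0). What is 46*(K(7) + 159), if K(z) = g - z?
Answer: 7222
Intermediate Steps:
g = 5 (g = 2 + ((-4 + 5)*(6 + 0))/2 = 2 + (1*6)/2 = 2 + (½)*6 = 2 + 3 = 5)
K(z) = 5 - z
46*(K(7) + 159) = 46*((5 - 1*7) + 159) = 46*((5 - 7) + 159) = 46*(-2 + 159) = 46*157 = 7222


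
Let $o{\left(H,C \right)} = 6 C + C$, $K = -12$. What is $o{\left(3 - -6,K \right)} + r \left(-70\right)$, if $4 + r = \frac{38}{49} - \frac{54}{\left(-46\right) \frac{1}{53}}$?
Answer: $- \frac{678374}{161} \approx -4213.5$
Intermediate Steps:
$o{\left(H,C \right)} = 7 C$
$r = \frac{66485}{1127}$ ($r = -4 + \left(\frac{38}{49} - \frac{54}{\left(-46\right) \frac{1}{53}}\right) = -4 - \left(- \frac{38}{49} + \frac{54}{\left(-46\right) \frac{1}{53}}\right) = -4 - \left(- \frac{38}{49} + \frac{54}{- \frac{46}{53}}\right) = -4 + \left(\frac{38}{49} - - \frac{1431}{23}\right) = -4 + \left(\frac{38}{49} + \frac{1431}{23}\right) = -4 + \frac{70993}{1127} = \frac{66485}{1127} \approx 58.993$)
$o{\left(3 - -6,K \right)} + r \left(-70\right) = 7 \left(-12\right) + \frac{66485}{1127} \left(-70\right) = -84 - \frac{664850}{161} = - \frac{678374}{161}$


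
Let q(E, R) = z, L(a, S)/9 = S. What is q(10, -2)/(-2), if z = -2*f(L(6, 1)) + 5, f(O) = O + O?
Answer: 31/2 ≈ 15.500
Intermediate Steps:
L(a, S) = 9*S
f(O) = 2*O
z = -31 (z = -4*9*1 + 5 = -4*9 + 5 = -2*18 + 5 = -36 + 5 = -31)
q(E, R) = -31
q(10, -2)/(-2) = -31/(-2) = -1/2*(-31) = 31/2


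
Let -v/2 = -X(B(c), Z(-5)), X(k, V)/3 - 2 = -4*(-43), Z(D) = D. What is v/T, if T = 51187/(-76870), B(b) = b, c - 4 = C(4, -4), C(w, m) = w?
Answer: -80252280/51187 ≈ -1567.8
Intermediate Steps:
c = 8 (c = 4 + 4 = 8)
T = -51187/76870 (T = 51187*(-1/76870) = -51187/76870 ≈ -0.66589)
X(k, V) = 522 (X(k, V) = 6 + 3*(-4*(-43)) = 6 + 3*172 = 6 + 516 = 522)
v = 1044 (v = -(-2)*522 = -2*(-522) = 1044)
v/T = 1044/(-51187/76870) = 1044*(-76870/51187) = -80252280/51187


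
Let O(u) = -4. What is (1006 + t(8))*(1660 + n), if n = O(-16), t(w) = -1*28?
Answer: 1619568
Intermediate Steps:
t(w) = -28
n = -4
(1006 + t(8))*(1660 + n) = (1006 - 28)*(1660 - 4) = 978*1656 = 1619568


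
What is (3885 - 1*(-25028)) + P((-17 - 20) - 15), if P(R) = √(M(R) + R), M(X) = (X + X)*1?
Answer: 28913 + 2*I*√39 ≈ 28913.0 + 12.49*I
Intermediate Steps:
M(X) = 2*X (M(X) = (2*X)*1 = 2*X)
P(R) = √3*√R (P(R) = √(2*R + R) = √(3*R) = √3*√R)
(3885 - 1*(-25028)) + P((-17 - 20) - 15) = (3885 - 1*(-25028)) + √3*√((-17 - 20) - 15) = (3885 + 25028) + √3*√(-37 - 15) = 28913 + √3*√(-52) = 28913 + √3*(2*I*√13) = 28913 + 2*I*√39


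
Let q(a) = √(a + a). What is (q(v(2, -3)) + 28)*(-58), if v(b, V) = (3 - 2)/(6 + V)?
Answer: -1624 - 58*√6/3 ≈ -1671.4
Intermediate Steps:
v(b, V) = 1/(6 + V)
q(a) = √2*√a (q(a) = √(2*a) = √2*√a)
(q(v(2, -3)) + 28)*(-58) = (√2*√(1/(6 - 3)) + 28)*(-58) = (√2*√(1/3) + 28)*(-58) = (√2*√(⅓) + 28)*(-58) = (√2*(√3/3) + 28)*(-58) = (√6/3 + 28)*(-58) = (28 + √6/3)*(-58) = -1624 - 58*√6/3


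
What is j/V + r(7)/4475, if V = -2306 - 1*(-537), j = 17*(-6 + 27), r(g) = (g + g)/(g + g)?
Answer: -1595806/7916275 ≈ -0.20159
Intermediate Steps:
r(g) = 1 (r(g) = (2*g)/((2*g)) = (2*g)*(1/(2*g)) = 1)
j = 357 (j = 17*21 = 357)
V = -1769 (V = -2306 + 537 = -1769)
j/V + r(7)/4475 = 357/(-1769) + 1/4475 = 357*(-1/1769) + 1*(1/4475) = -357/1769 + 1/4475 = -1595806/7916275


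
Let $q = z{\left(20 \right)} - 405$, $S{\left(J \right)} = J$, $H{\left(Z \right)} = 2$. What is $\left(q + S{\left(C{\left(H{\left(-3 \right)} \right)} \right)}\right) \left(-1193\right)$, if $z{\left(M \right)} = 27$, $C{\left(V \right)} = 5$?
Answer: $444989$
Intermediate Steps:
$q = -378$ ($q = 27 - 405 = -378$)
$\left(q + S{\left(C{\left(H{\left(-3 \right)} \right)} \right)}\right) \left(-1193\right) = \left(-378 + 5\right) \left(-1193\right) = \left(-373\right) \left(-1193\right) = 444989$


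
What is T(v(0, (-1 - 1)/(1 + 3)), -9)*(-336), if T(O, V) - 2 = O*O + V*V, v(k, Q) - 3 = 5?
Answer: -49392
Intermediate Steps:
v(k, Q) = 8 (v(k, Q) = 3 + 5 = 8)
T(O, V) = 2 + O² + V² (T(O, V) = 2 + (O*O + V*V) = 2 + (O² + V²) = 2 + O² + V²)
T(v(0, (-1 - 1)/(1 + 3)), -9)*(-336) = (2 + 8² + (-9)²)*(-336) = (2 + 64 + 81)*(-336) = 147*(-336) = -49392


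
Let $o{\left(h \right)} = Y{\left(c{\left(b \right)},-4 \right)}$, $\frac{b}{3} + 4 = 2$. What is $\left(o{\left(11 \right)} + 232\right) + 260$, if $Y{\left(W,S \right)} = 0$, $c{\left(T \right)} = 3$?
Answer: $492$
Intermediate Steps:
$b = -6$ ($b = -12 + 3 \cdot 2 = -12 + 6 = -6$)
$o{\left(h \right)} = 0$
$\left(o{\left(11 \right)} + 232\right) + 260 = \left(0 + 232\right) + 260 = 232 + 260 = 492$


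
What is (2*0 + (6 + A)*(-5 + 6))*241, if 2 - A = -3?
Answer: 2651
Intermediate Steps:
A = 5 (A = 2 - 1*(-3) = 2 + 3 = 5)
(2*0 + (6 + A)*(-5 + 6))*241 = (2*0 + (6 + 5)*(-5 + 6))*241 = (0 + 11*1)*241 = (0 + 11)*241 = 11*241 = 2651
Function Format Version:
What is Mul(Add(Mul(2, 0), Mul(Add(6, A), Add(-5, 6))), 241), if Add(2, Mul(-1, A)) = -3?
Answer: 2651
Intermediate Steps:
A = 5 (A = Add(2, Mul(-1, -3)) = Add(2, 3) = 5)
Mul(Add(Mul(2, 0), Mul(Add(6, A), Add(-5, 6))), 241) = Mul(Add(Mul(2, 0), Mul(Add(6, 5), Add(-5, 6))), 241) = Mul(Add(0, Mul(11, 1)), 241) = Mul(Add(0, 11), 241) = Mul(11, 241) = 2651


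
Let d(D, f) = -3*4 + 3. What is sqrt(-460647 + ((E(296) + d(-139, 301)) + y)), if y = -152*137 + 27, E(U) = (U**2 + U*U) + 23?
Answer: 3*I*sqrt(34022) ≈ 553.35*I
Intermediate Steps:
E(U) = 23 + 2*U**2 (E(U) = (U**2 + U**2) + 23 = 2*U**2 + 23 = 23 + 2*U**2)
y = -20797 (y = -20824 + 27 = -20797)
d(D, f) = -9 (d(D, f) = -12 + 3 = -9)
sqrt(-460647 + ((E(296) + d(-139, 301)) + y)) = sqrt(-460647 + (((23 + 2*296**2) - 9) - 20797)) = sqrt(-460647 + (((23 + 2*87616) - 9) - 20797)) = sqrt(-460647 + (((23 + 175232) - 9) - 20797)) = sqrt(-460647 + ((175255 - 9) - 20797)) = sqrt(-460647 + (175246 - 20797)) = sqrt(-460647 + 154449) = sqrt(-306198) = 3*I*sqrt(34022)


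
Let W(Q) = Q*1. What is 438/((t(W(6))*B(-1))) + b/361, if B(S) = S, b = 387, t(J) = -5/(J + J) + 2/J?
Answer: 1897803/361 ≈ 5257.1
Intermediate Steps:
W(Q) = Q
t(J) = -1/(2*J) (t(J) = -5*1/(2*J) + 2/J = -5/(2*J) + 2/J = -1/(2*J))
438/((t(W(6))*B(-1))) + b/361 = 438/((-½/6*(-1))) + 387/361 = 438/((-½*⅙*(-1))) + 387*(1/361) = 438/((-1/12*(-1))) + 387/361 = 438/(1/12) + 387/361 = 438*12 + 387/361 = 5256 + 387/361 = 1897803/361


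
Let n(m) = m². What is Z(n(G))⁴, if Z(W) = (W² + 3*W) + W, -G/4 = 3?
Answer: 206298860891406336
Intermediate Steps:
G = -12 (G = -4*3 = -12)
Z(W) = W² + 4*W
Z(n(G))⁴ = ((-12)²*(4 + (-12)²))⁴ = (144*(4 + 144))⁴ = (144*148)⁴ = 21312⁴ = 206298860891406336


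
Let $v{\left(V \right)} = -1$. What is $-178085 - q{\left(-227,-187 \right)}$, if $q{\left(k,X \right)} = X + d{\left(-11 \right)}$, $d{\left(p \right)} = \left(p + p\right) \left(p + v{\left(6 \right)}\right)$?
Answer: $-178162$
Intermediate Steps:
$d{\left(p \right)} = 2 p \left(-1 + p\right)$ ($d{\left(p \right)} = \left(p + p\right) \left(p - 1\right) = 2 p \left(-1 + p\right)$)
$q{\left(k,X \right)} = 264 + X$ ($q{\left(k,X \right)} = X + 2 \left(-11\right) \left(-1 - 11\right) = X + 2 \left(-11\right) \left(-12\right) = X + 264 = 264 + X$)
$-178085 - q{\left(-227,-187 \right)} = -178085 - \left(264 - 187\right) = -178085 - 77 = -178162$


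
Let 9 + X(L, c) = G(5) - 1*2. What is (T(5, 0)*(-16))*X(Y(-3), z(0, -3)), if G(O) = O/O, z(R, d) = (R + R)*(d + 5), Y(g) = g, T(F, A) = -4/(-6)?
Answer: 320/3 ≈ 106.67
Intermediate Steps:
T(F, A) = 2/3 (T(F, A) = -4*(-1/6) = 2/3)
z(R, d) = 2*R*(5 + d) (z(R, d) = (2*R)*(5 + d) = 2*R*(5 + d))
G(O) = 1
X(L, c) = -10 (X(L, c) = -9 + (1 - 1*2) = -9 + (1 - 2) = -9 - 1 = -10)
(T(5, 0)*(-16))*X(Y(-3), z(0, -3)) = ((2/3)*(-16))*(-10) = -32/3*(-10) = 320/3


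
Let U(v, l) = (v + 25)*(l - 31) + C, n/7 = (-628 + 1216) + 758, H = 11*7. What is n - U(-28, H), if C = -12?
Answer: 9572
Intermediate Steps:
H = 77
n = 9422 (n = 7*((-628 + 1216) + 758) = 7*(588 + 758) = 7*1346 = 9422)
U(v, l) = -12 + (-31 + l)*(25 + v) (U(v, l) = (v + 25)*(l - 31) - 12 = (25 + v)*(-31 + l) - 12 = (-31 + l)*(25 + v) - 12 = -12 + (-31 + l)*(25 + v))
n - U(-28, H) = 9422 - (-787 - 31*(-28) + 25*77 + 77*(-28)) = 9422 - (-787 + 868 + 1925 - 2156) = 9422 - 1*(-150) = 9422 + 150 = 9572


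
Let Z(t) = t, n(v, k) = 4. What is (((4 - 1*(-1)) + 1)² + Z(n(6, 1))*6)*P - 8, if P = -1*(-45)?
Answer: 2692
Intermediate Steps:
P = 45
(((4 - 1*(-1)) + 1)² + Z(n(6, 1))*6)*P - 8 = (((4 - 1*(-1)) + 1)² + 4*6)*45 - 8 = (((4 + 1) + 1)² + 24)*45 - 8 = ((5 + 1)² + 24)*45 - 8 = (6² + 24)*45 - 8 = (36 + 24)*45 - 8 = 60*45 - 8 = 2700 - 8 = 2692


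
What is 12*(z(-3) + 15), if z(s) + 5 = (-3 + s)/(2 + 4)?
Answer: 108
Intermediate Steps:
z(s) = -11/2 + s/6 (z(s) = -5 + (-3 + s)/(2 + 4) = -5 + (-3 + s)/6 = -5 + (-3 + s)*(⅙) = -5 + (-½ + s/6) = -11/2 + s/6)
12*(z(-3) + 15) = 12*((-11/2 + (⅙)*(-3)) + 15) = 12*((-11/2 - ½) + 15) = 12*(-6 + 15) = 12*9 = 108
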